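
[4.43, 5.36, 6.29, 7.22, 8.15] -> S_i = 4.43 + 0.93*i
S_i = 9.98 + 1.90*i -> [9.98, 11.88, 13.78, 15.68, 17.58]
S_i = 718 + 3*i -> [718, 721, 724, 727, 730]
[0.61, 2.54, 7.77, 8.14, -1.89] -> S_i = Random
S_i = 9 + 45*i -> [9, 54, 99, 144, 189]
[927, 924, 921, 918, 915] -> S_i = 927 + -3*i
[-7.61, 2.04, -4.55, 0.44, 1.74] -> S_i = Random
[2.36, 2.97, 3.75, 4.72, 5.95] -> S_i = 2.36*1.26^i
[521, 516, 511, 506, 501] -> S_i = 521 + -5*i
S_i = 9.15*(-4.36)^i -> [9.15, -39.89, 173.94, -758.37, 3306.49]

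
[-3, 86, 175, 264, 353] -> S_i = -3 + 89*i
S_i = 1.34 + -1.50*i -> [1.34, -0.16, -1.66, -3.16, -4.66]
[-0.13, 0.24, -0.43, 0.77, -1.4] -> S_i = -0.13*(-1.81)^i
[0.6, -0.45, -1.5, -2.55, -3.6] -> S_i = 0.60 + -1.05*i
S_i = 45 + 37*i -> [45, 82, 119, 156, 193]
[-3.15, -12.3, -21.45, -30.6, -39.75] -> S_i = -3.15 + -9.15*i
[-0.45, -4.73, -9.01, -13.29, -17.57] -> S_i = -0.45 + -4.28*i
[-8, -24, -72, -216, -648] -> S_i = -8*3^i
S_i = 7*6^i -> [7, 42, 252, 1512, 9072]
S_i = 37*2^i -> [37, 74, 148, 296, 592]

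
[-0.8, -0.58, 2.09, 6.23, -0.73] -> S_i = Random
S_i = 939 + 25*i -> [939, 964, 989, 1014, 1039]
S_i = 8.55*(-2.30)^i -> [8.55, -19.66, 45.23, -104.03, 239.26]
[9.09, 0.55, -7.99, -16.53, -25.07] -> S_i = 9.09 + -8.54*i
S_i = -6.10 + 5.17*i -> [-6.1, -0.93, 4.24, 9.41, 14.58]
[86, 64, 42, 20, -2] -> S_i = 86 + -22*i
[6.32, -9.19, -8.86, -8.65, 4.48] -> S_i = Random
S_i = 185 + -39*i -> [185, 146, 107, 68, 29]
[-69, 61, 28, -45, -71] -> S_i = Random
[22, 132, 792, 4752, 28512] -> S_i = 22*6^i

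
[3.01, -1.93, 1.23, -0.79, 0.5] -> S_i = 3.01*(-0.64)^i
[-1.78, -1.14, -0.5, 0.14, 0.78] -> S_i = -1.78 + 0.64*i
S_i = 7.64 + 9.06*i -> [7.64, 16.7, 25.76, 34.82, 43.88]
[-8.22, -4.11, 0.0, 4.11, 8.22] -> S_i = -8.22 + 4.11*i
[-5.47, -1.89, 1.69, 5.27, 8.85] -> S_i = -5.47 + 3.58*i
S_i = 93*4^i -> [93, 372, 1488, 5952, 23808]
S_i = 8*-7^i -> [8, -56, 392, -2744, 19208]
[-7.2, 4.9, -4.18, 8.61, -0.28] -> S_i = Random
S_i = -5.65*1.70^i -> [-5.65, -9.6, -16.33, -27.76, -47.19]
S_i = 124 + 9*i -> [124, 133, 142, 151, 160]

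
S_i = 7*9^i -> [7, 63, 567, 5103, 45927]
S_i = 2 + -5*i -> [2, -3, -8, -13, -18]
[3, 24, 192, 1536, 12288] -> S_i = 3*8^i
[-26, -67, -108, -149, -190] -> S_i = -26 + -41*i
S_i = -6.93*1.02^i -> [-6.93, -7.07, -7.21, -7.35, -7.5]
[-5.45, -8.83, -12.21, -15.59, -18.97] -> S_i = -5.45 + -3.38*i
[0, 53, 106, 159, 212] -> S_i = 0 + 53*i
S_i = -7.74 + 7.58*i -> [-7.74, -0.16, 7.42, 15.0, 22.58]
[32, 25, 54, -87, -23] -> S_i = Random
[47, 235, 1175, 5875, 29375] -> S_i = 47*5^i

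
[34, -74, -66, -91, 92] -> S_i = Random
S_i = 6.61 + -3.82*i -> [6.61, 2.79, -1.03, -4.85, -8.67]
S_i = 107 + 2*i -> [107, 109, 111, 113, 115]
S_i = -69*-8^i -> [-69, 552, -4416, 35328, -282624]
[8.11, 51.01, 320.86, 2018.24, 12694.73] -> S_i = 8.11*6.29^i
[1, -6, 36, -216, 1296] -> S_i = 1*-6^i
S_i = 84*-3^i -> [84, -252, 756, -2268, 6804]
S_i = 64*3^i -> [64, 192, 576, 1728, 5184]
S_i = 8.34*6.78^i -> [8.34, 56.55, 383.38, 2599.29, 17623.2]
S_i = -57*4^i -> [-57, -228, -912, -3648, -14592]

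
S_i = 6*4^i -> [6, 24, 96, 384, 1536]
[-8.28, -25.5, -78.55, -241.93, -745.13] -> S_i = -8.28*3.08^i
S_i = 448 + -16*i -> [448, 432, 416, 400, 384]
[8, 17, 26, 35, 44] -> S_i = 8 + 9*i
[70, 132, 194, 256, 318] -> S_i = 70 + 62*i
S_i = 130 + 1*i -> [130, 131, 132, 133, 134]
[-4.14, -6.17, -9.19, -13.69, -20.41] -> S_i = -4.14*1.49^i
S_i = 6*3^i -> [6, 18, 54, 162, 486]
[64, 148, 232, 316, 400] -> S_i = 64 + 84*i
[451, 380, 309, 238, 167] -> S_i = 451 + -71*i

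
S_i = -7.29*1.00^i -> [-7.29, -7.29, -7.29, -7.29, -7.29]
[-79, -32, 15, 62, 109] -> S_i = -79 + 47*i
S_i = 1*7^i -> [1, 7, 49, 343, 2401]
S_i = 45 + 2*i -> [45, 47, 49, 51, 53]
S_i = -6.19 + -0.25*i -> [-6.19, -6.44, -6.69, -6.94, -7.19]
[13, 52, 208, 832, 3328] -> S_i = 13*4^i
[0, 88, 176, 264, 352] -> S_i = 0 + 88*i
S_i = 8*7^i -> [8, 56, 392, 2744, 19208]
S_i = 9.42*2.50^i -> [9.42, 23.55, 58.88, 147.19, 367.97]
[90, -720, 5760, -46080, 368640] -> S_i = 90*-8^i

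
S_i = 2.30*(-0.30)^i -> [2.3, -0.69, 0.21, -0.06, 0.02]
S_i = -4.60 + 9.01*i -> [-4.6, 4.41, 13.42, 22.43, 31.44]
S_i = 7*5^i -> [7, 35, 175, 875, 4375]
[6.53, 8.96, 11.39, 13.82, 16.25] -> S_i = 6.53 + 2.43*i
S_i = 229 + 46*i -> [229, 275, 321, 367, 413]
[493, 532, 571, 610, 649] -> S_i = 493 + 39*i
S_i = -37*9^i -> [-37, -333, -2997, -26973, -242757]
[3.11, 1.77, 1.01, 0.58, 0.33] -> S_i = 3.11*0.57^i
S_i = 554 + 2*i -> [554, 556, 558, 560, 562]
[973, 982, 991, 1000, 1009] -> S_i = 973 + 9*i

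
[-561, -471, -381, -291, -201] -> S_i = -561 + 90*i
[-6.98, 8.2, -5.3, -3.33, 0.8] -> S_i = Random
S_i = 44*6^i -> [44, 264, 1584, 9504, 57024]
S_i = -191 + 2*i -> [-191, -189, -187, -185, -183]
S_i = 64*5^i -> [64, 320, 1600, 8000, 40000]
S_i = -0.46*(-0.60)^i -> [-0.46, 0.28, -0.17, 0.1, -0.06]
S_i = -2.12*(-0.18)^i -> [-2.12, 0.38, -0.07, 0.01, -0.0]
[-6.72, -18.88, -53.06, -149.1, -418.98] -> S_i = -6.72*2.81^i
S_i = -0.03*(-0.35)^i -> [-0.03, 0.01, -0.0, 0.0, -0.0]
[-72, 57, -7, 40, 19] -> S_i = Random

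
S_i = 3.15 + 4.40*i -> [3.15, 7.55, 11.95, 16.35, 20.75]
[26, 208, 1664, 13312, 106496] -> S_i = 26*8^i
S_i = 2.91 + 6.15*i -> [2.91, 9.06, 15.21, 21.36, 27.51]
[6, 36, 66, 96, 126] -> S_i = 6 + 30*i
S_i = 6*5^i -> [6, 30, 150, 750, 3750]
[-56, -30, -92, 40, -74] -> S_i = Random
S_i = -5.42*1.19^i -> [-5.42, -6.45, -7.68, -9.13, -10.87]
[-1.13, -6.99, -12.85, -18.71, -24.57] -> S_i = -1.13 + -5.86*i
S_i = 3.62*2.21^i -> [3.62, 8.0, 17.68, 39.07, 86.35]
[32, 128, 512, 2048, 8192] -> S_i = 32*4^i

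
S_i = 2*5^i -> [2, 10, 50, 250, 1250]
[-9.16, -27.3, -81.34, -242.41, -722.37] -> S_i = -9.16*2.98^i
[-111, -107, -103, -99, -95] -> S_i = -111 + 4*i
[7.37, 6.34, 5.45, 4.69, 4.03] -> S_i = 7.37*0.86^i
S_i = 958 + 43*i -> [958, 1001, 1044, 1087, 1130]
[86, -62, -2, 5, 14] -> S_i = Random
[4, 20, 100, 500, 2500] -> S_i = 4*5^i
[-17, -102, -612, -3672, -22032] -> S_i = -17*6^i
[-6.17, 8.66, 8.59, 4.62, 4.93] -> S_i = Random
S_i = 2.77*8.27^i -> [2.77, 22.91, 189.45, 1566.74, 12956.92]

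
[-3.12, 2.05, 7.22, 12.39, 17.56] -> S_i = -3.12 + 5.17*i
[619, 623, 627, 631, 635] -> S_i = 619 + 4*i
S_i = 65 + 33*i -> [65, 98, 131, 164, 197]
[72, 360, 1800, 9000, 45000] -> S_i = 72*5^i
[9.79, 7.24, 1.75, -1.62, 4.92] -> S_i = Random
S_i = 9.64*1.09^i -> [9.64, 10.51, 11.45, 12.48, 13.61]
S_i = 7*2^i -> [7, 14, 28, 56, 112]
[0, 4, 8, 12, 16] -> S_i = 0 + 4*i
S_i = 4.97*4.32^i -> [4.97, 21.47, 92.75, 400.69, 1730.98]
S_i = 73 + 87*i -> [73, 160, 247, 334, 421]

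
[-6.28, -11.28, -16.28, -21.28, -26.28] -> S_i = -6.28 + -5.00*i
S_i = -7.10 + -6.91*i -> [-7.1, -14.01, -20.92, -27.83, -34.74]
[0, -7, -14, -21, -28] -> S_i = 0 + -7*i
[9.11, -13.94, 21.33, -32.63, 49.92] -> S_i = 9.11*(-1.53)^i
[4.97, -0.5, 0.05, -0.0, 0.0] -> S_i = 4.97*(-0.10)^i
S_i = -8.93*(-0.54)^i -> [-8.93, 4.82, -2.6, 1.41, -0.76]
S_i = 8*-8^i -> [8, -64, 512, -4096, 32768]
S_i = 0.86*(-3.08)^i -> [0.86, -2.65, 8.16, -25.13, 77.39]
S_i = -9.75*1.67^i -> [-9.75, -16.28, -27.19, -45.41, -75.84]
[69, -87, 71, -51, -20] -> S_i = Random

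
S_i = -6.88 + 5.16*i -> [-6.88, -1.72, 3.44, 8.6, 13.76]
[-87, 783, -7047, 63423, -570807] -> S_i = -87*-9^i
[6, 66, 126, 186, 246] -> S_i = 6 + 60*i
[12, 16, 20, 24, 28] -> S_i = 12 + 4*i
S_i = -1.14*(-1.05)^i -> [-1.14, 1.2, -1.26, 1.32, -1.39]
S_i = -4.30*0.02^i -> [-4.3, -0.09, -0.0, -0.0, -0.0]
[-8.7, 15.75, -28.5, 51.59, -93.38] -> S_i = -8.70*(-1.81)^i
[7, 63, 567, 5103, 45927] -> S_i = 7*9^i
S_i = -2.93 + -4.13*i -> [-2.93, -7.06, -11.19, -15.32, -19.45]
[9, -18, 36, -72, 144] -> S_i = 9*-2^i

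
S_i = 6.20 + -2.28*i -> [6.2, 3.92, 1.64, -0.64, -2.92]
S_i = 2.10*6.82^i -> [2.1, 14.32, 97.68, 666.15, 4543.15]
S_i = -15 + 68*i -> [-15, 53, 121, 189, 257]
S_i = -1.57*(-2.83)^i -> [-1.57, 4.44, -12.57, 35.58, -100.7]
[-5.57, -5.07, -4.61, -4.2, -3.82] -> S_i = -5.57*0.91^i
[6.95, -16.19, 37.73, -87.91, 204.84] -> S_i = 6.95*(-2.33)^i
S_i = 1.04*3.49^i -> [1.04, 3.63, 12.67, 44.21, 154.29]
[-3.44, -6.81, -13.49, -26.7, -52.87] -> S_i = -3.44*1.98^i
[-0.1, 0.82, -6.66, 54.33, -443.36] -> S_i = -0.10*(-8.16)^i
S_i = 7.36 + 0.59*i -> [7.36, 7.95, 8.54, 9.13, 9.72]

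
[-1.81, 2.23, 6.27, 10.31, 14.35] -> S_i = -1.81 + 4.04*i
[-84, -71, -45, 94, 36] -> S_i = Random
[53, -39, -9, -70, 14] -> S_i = Random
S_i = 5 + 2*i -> [5, 7, 9, 11, 13]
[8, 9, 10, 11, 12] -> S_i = 8 + 1*i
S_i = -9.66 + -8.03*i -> [-9.66, -17.69, -25.72, -33.75, -41.78]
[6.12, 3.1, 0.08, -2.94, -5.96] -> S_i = 6.12 + -3.02*i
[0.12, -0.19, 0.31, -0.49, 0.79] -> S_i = 0.12*(-1.60)^i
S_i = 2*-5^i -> [2, -10, 50, -250, 1250]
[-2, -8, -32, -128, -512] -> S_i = -2*4^i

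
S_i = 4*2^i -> [4, 8, 16, 32, 64]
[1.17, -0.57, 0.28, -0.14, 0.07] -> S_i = 1.17*(-0.49)^i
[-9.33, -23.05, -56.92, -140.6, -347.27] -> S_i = -9.33*2.47^i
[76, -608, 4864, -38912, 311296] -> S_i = 76*-8^i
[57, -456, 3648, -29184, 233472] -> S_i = 57*-8^i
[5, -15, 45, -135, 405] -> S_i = 5*-3^i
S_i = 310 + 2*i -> [310, 312, 314, 316, 318]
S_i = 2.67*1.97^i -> [2.67, 5.26, 10.36, 20.41, 40.21]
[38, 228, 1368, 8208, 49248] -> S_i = 38*6^i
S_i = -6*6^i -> [-6, -36, -216, -1296, -7776]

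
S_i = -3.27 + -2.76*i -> [-3.27, -6.03, -8.79, -11.55, -14.31]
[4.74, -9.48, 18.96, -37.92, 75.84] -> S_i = 4.74*(-2.00)^i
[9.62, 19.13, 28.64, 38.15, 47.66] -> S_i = 9.62 + 9.51*i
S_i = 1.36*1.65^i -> [1.36, 2.24, 3.7, 6.11, 10.08]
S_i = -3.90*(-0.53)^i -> [-3.9, 2.07, -1.1, 0.58, -0.31]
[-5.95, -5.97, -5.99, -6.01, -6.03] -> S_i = -5.95 + -0.02*i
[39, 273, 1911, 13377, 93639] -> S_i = 39*7^i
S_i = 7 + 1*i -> [7, 8, 9, 10, 11]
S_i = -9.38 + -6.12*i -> [-9.38, -15.5, -21.62, -27.74, -33.86]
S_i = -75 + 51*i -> [-75, -24, 27, 78, 129]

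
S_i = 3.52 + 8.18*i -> [3.52, 11.7, 19.88, 28.06, 36.24]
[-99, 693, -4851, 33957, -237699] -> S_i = -99*-7^i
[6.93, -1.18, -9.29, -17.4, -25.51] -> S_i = 6.93 + -8.11*i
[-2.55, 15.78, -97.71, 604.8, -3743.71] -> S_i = -2.55*(-6.19)^i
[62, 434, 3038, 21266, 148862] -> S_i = 62*7^i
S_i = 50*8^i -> [50, 400, 3200, 25600, 204800]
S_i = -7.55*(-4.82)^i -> [-7.55, 36.39, -175.4, 845.45, -4075.07]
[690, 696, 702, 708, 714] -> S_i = 690 + 6*i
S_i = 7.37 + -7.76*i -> [7.37, -0.39, -8.15, -15.91, -23.67]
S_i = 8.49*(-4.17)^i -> [8.49, -35.4, 147.63, -615.62, 2567.15]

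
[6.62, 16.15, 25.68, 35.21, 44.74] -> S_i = 6.62 + 9.53*i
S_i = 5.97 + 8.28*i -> [5.97, 14.25, 22.53, 30.81, 39.09]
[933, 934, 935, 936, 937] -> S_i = 933 + 1*i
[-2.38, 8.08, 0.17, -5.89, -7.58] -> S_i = Random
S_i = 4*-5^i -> [4, -20, 100, -500, 2500]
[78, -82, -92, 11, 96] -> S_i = Random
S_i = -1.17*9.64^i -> [-1.17, -11.28, -108.73, -1048.13, -10104.02]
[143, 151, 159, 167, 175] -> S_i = 143 + 8*i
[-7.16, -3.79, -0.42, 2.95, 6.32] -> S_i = -7.16 + 3.37*i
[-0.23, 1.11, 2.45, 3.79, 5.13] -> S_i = -0.23 + 1.34*i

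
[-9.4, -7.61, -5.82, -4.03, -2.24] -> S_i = -9.40 + 1.79*i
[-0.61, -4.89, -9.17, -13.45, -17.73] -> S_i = -0.61 + -4.28*i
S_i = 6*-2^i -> [6, -12, 24, -48, 96]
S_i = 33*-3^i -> [33, -99, 297, -891, 2673]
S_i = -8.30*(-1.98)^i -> [-8.3, 16.43, -32.54, 64.43, -127.57]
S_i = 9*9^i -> [9, 81, 729, 6561, 59049]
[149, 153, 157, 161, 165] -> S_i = 149 + 4*i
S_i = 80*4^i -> [80, 320, 1280, 5120, 20480]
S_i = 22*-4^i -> [22, -88, 352, -1408, 5632]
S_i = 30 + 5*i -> [30, 35, 40, 45, 50]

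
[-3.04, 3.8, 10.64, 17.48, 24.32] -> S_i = -3.04 + 6.84*i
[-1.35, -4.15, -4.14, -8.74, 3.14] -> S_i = Random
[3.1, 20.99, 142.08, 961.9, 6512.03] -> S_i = 3.10*6.77^i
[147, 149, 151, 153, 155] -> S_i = 147 + 2*i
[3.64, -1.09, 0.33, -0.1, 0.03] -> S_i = 3.64*(-0.30)^i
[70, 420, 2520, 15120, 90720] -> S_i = 70*6^i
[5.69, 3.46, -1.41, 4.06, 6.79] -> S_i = Random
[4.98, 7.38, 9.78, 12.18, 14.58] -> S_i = 4.98 + 2.40*i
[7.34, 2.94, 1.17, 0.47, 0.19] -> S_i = 7.34*0.40^i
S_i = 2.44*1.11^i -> [2.44, 2.71, 3.01, 3.34, 3.7]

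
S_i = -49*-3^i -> [-49, 147, -441, 1323, -3969]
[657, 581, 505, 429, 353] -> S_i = 657 + -76*i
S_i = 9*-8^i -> [9, -72, 576, -4608, 36864]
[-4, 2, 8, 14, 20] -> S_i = -4 + 6*i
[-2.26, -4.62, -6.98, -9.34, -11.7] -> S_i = -2.26 + -2.36*i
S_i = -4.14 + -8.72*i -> [-4.14, -12.86, -21.58, -30.3, -39.02]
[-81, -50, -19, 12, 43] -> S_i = -81 + 31*i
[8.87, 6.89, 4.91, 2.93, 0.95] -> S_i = 8.87 + -1.98*i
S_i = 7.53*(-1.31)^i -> [7.53, -9.86, 12.92, -16.93, 22.18]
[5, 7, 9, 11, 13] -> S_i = 5 + 2*i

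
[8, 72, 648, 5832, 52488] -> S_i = 8*9^i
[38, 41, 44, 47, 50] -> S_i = 38 + 3*i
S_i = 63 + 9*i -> [63, 72, 81, 90, 99]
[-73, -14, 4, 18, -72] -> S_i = Random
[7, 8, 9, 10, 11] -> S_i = 7 + 1*i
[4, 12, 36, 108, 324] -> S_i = 4*3^i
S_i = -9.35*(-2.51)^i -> [-9.35, 23.47, -58.91, 147.85, -371.11]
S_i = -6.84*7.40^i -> [-6.84, -50.62, -374.56, -2771.73, -20510.82]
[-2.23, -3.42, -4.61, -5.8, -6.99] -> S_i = -2.23 + -1.19*i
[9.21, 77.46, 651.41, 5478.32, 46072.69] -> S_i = 9.21*8.41^i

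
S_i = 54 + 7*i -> [54, 61, 68, 75, 82]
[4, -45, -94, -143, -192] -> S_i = 4 + -49*i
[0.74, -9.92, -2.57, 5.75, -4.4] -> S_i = Random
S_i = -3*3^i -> [-3, -9, -27, -81, -243]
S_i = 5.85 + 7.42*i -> [5.85, 13.27, 20.69, 28.11, 35.53]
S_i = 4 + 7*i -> [4, 11, 18, 25, 32]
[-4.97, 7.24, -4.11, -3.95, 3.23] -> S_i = Random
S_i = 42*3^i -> [42, 126, 378, 1134, 3402]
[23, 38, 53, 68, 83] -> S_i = 23 + 15*i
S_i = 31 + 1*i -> [31, 32, 33, 34, 35]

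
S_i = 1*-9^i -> [1, -9, 81, -729, 6561]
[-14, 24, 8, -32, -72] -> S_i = Random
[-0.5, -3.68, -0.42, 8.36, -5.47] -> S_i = Random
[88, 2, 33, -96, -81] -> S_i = Random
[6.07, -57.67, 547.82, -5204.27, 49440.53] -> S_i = 6.07*(-9.50)^i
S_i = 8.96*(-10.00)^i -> [8.96, -89.6, 896.0, -8960.0, 89600.0]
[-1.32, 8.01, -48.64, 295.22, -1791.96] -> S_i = -1.32*(-6.07)^i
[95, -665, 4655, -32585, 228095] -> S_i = 95*-7^i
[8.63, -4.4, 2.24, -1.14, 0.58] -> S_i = 8.63*(-0.51)^i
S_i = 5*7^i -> [5, 35, 245, 1715, 12005]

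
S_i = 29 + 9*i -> [29, 38, 47, 56, 65]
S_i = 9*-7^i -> [9, -63, 441, -3087, 21609]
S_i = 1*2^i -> [1, 2, 4, 8, 16]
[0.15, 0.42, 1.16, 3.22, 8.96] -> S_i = 0.15*2.78^i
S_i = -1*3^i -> [-1, -3, -9, -27, -81]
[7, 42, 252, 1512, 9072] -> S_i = 7*6^i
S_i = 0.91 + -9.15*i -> [0.91, -8.24, -17.39, -26.54, -35.69]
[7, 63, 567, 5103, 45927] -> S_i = 7*9^i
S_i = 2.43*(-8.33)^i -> [2.43, -20.24, 168.62, -1404.56, 11700.01]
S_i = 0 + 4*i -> [0, 4, 8, 12, 16]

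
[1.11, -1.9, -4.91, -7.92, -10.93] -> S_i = 1.11 + -3.01*i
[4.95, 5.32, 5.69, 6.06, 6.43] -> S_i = 4.95 + 0.37*i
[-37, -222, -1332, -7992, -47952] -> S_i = -37*6^i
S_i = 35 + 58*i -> [35, 93, 151, 209, 267]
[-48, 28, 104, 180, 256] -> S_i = -48 + 76*i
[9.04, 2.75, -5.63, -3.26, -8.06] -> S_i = Random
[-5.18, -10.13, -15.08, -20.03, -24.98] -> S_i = -5.18 + -4.95*i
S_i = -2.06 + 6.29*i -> [-2.06, 4.23, 10.52, 16.81, 23.1]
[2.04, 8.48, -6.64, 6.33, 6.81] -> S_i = Random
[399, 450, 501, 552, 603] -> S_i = 399 + 51*i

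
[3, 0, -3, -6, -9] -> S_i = 3 + -3*i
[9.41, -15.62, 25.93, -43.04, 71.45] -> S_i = 9.41*(-1.66)^i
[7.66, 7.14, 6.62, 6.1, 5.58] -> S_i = 7.66 + -0.52*i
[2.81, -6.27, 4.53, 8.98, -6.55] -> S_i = Random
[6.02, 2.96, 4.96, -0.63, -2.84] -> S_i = Random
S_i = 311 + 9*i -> [311, 320, 329, 338, 347]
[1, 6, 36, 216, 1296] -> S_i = 1*6^i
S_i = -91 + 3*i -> [-91, -88, -85, -82, -79]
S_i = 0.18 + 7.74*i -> [0.18, 7.92, 15.66, 23.4, 31.14]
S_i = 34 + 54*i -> [34, 88, 142, 196, 250]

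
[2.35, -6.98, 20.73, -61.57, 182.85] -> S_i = 2.35*(-2.97)^i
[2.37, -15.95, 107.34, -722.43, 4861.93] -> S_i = 2.37*(-6.73)^i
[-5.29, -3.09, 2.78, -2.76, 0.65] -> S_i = Random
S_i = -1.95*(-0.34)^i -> [-1.95, 0.66, -0.23, 0.08, -0.03]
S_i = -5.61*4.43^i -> [-5.61, -24.85, -110.1, -487.72, -2160.62]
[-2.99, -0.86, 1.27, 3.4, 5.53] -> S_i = -2.99 + 2.13*i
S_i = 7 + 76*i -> [7, 83, 159, 235, 311]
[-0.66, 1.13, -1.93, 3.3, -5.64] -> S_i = -0.66*(-1.71)^i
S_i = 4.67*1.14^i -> [4.67, 5.32, 6.07, 6.92, 7.89]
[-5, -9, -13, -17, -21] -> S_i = -5 + -4*i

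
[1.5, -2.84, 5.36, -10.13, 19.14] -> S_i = 1.50*(-1.89)^i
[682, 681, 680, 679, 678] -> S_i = 682 + -1*i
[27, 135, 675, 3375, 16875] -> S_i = 27*5^i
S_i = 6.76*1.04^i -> [6.76, 7.03, 7.31, 7.6, 7.91]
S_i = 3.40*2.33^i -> [3.4, 7.92, 18.46, 43.01, 100.21]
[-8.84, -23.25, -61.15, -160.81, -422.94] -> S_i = -8.84*2.63^i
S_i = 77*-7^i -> [77, -539, 3773, -26411, 184877]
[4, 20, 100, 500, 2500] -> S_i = 4*5^i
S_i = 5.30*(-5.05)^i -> [5.3, -26.76, 135.16, -682.57, 3447.0]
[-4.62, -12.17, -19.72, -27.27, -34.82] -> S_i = -4.62 + -7.55*i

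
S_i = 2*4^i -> [2, 8, 32, 128, 512]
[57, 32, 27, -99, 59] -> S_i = Random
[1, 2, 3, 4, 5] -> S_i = 1 + 1*i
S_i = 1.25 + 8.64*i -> [1.25, 9.89, 18.53, 27.17, 35.81]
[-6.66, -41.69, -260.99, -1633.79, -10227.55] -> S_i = -6.66*6.26^i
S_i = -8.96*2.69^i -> [-8.96, -24.1, -64.84, -174.41, -469.16]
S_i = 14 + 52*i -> [14, 66, 118, 170, 222]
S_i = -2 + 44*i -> [-2, 42, 86, 130, 174]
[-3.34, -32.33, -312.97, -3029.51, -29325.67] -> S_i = -3.34*9.68^i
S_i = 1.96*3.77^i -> [1.96, 7.39, 27.86, 105.02, 395.93]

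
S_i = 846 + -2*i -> [846, 844, 842, 840, 838]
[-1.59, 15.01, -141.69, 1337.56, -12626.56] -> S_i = -1.59*(-9.44)^i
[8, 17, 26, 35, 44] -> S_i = 8 + 9*i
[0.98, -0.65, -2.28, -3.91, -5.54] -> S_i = 0.98 + -1.63*i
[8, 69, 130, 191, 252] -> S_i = 8 + 61*i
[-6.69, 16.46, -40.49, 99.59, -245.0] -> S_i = -6.69*(-2.46)^i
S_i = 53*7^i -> [53, 371, 2597, 18179, 127253]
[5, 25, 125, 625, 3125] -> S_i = 5*5^i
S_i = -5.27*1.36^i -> [-5.27, -7.17, -9.75, -13.26, -18.03]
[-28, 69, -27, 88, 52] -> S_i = Random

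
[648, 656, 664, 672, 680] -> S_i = 648 + 8*i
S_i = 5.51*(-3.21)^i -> [5.51, -17.69, 56.78, -182.25, 585.02]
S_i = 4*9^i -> [4, 36, 324, 2916, 26244]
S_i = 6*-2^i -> [6, -12, 24, -48, 96]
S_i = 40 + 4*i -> [40, 44, 48, 52, 56]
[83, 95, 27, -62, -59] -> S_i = Random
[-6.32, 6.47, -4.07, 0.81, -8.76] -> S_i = Random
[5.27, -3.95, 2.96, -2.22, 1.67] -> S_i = 5.27*(-0.75)^i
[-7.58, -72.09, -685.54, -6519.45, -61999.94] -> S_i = -7.58*9.51^i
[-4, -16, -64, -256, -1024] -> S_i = -4*4^i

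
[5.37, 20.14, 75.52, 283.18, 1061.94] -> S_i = 5.37*3.75^i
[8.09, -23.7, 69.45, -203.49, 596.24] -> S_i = 8.09*(-2.93)^i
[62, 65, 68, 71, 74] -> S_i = 62 + 3*i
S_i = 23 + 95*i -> [23, 118, 213, 308, 403]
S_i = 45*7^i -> [45, 315, 2205, 15435, 108045]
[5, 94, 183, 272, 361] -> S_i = 5 + 89*i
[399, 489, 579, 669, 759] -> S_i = 399 + 90*i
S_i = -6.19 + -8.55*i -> [-6.19, -14.74, -23.29, -31.84, -40.39]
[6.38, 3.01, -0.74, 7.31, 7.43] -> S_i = Random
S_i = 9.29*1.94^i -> [9.29, 18.02, 34.96, 67.83, 131.59]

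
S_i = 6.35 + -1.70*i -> [6.35, 4.65, 2.95, 1.25, -0.45]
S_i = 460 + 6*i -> [460, 466, 472, 478, 484]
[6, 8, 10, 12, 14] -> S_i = 6 + 2*i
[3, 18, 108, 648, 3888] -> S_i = 3*6^i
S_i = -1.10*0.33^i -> [-1.1, -0.36, -0.12, -0.04, -0.01]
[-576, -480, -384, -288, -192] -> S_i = -576 + 96*i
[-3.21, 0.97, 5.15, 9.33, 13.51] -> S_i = -3.21 + 4.18*i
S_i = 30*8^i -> [30, 240, 1920, 15360, 122880]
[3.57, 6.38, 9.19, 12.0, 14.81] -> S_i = 3.57 + 2.81*i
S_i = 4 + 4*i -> [4, 8, 12, 16, 20]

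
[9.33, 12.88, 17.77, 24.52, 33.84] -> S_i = 9.33*1.38^i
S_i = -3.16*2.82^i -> [-3.16, -8.91, -25.13, -70.87, -199.84]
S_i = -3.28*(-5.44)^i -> [-3.28, 17.84, -97.07, 528.04, -2872.56]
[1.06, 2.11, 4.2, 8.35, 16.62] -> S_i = 1.06*1.99^i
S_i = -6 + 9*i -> [-6, 3, 12, 21, 30]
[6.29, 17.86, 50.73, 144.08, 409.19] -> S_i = 6.29*2.84^i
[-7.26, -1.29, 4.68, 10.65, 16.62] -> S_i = -7.26 + 5.97*i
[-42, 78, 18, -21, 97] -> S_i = Random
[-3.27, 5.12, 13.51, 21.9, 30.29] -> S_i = -3.27 + 8.39*i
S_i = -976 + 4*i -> [-976, -972, -968, -964, -960]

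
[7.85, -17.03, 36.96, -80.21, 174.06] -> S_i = 7.85*(-2.17)^i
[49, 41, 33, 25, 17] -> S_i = 49 + -8*i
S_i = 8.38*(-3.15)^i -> [8.38, -26.4, 83.15, -261.92, 825.06]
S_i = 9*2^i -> [9, 18, 36, 72, 144]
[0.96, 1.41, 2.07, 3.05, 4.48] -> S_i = 0.96*1.47^i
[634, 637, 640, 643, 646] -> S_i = 634 + 3*i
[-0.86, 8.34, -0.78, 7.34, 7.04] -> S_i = Random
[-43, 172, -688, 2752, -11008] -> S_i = -43*-4^i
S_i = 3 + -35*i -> [3, -32, -67, -102, -137]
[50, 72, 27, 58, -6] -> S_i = Random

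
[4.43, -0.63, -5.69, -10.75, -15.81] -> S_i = 4.43 + -5.06*i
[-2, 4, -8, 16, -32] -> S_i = -2*-2^i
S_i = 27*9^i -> [27, 243, 2187, 19683, 177147]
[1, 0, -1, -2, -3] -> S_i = 1 + -1*i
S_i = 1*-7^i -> [1, -7, 49, -343, 2401]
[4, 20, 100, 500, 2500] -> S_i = 4*5^i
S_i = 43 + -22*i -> [43, 21, -1, -23, -45]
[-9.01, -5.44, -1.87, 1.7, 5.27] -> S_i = -9.01 + 3.57*i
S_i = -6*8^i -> [-6, -48, -384, -3072, -24576]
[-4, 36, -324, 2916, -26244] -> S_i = -4*-9^i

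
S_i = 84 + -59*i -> [84, 25, -34, -93, -152]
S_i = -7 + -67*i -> [-7, -74, -141, -208, -275]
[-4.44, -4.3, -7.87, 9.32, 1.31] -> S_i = Random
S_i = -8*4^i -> [-8, -32, -128, -512, -2048]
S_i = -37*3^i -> [-37, -111, -333, -999, -2997]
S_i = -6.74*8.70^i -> [-6.74, -58.64, -510.15, -4438.31, -38613.3]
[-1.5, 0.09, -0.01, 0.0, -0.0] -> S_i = -1.50*(-0.06)^i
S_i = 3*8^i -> [3, 24, 192, 1536, 12288]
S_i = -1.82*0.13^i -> [-1.82, -0.24, -0.03, -0.0, -0.0]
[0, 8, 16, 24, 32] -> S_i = 0 + 8*i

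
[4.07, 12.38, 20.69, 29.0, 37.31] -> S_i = 4.07 + 8.31*i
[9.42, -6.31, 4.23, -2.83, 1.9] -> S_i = 9.42*(-0.67)^i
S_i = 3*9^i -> [3, 27, 243, 2187, 19683]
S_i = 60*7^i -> [60, 420, 2940, 20580, 144060]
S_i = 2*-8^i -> [2, -16, 128, -1024, 8192]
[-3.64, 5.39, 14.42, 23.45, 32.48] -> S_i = -3.64 + 9.03*i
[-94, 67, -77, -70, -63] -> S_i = Random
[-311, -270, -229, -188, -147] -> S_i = -311 + 41*i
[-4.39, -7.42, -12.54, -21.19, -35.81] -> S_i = -4.39*1.69^i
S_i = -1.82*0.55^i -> [-1.82, -1.0, -0.55, -0.3, -0.17]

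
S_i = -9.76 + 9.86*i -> [-9.76, 0.1, 9.96, 19.82, 29.68]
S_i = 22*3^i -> [22, 66, 198, 594, 1782]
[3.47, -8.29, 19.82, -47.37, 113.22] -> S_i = 3.47*(-2.39)^i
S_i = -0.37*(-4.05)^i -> [-0.37, 1.5, -6.07, 24.58, -99.55]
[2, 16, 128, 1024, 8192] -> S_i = 2*8^i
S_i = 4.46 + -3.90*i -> [4.46, 0.56, -3.34, -7.24, -11.14]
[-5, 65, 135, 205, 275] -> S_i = -5 + 70*i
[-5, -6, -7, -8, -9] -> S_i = -5 + -1*i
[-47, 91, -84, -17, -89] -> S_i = Random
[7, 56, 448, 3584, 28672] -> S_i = 7*8^i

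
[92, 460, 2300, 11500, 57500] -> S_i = 92*5^i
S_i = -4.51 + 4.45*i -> [-4.51, -0.06, 4.39, 8.84, 13.29]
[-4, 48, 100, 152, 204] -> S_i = -4 + 52*i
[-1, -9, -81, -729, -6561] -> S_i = -1*9^i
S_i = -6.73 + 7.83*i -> [-6.73, 1.1, 8.93, 16.76, 24.59]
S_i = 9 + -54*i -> [9, -45, -99, -153, -207]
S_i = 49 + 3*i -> [49, 52, 55, 58, 61]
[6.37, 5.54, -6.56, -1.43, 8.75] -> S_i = Random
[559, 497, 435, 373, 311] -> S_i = 559 + -62*i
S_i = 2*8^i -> [2, 16, 128, 1024, 8192]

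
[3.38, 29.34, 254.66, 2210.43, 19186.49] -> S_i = 3.38*8.68^i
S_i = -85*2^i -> [-85, -170, -340, -680, -1360]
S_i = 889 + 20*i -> [889, 909, 929, 949, 969]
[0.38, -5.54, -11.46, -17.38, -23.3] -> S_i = 0.38 + -5.92*i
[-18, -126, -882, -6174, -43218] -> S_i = -18*7^i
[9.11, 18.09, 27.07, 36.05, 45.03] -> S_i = 9.11 + 8.98*i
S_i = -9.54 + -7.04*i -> [-9.54, -16.58, -23.62, -30.66, -37.7]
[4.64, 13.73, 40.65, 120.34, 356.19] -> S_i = 4.64*2.96^i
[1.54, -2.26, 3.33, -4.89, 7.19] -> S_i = 1.54*(-1.47)^i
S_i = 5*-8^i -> [5, -40, 320, -2560, 20480]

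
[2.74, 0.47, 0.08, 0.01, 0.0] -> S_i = 2.74*0.17^i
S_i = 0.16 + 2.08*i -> [0.16, 2.24, 4.32, 6.4, 8.48]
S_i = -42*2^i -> [-42, -84, -168, -336, -672]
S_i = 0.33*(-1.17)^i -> [0.33, -0.39, 0.45, -0.53, 0.62]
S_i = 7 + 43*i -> [7, 50, 93, 136, 179]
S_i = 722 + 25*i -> [722, 747, 772, 797, 822]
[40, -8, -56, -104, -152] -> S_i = 40 + -48*i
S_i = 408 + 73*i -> [408, 481, 554, 627, 700]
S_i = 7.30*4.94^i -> [7.3, 36.06, 178.15, 880.04, 4347.41]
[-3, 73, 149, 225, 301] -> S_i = -3 + 76*i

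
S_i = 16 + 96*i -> [16, 112, 208, 304, 400]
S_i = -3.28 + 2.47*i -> [-3.28, -0.81, 1.66, 4.13, 6.6]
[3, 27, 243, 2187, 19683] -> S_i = 3*9^i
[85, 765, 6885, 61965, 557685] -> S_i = 85*9^i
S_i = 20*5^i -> [20, 100, 500, 2500, 12500]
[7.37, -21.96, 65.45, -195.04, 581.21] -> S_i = 7.37*(-2.98)^i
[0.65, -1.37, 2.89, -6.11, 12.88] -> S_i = 0.65*(-2.11)^i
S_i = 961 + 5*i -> [961, 966, 971, 976, 981]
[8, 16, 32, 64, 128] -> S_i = 8*2^i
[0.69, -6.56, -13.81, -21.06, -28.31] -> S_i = 0.69 + -7.25*i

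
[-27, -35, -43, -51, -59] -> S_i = -27 + -8*i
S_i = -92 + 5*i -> [-92, -87, -82, -77, -72]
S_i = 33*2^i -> [33, 66, 132, 264, 528]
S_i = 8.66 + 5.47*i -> [8.66, 14.13, 19.6, 25.07, 30.54]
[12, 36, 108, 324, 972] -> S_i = 12*3^i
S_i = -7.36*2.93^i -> [-7.36, -21.56, -63.18, -185.13, -542.44]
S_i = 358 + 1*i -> [358, 359, 360, 361, 362]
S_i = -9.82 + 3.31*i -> [-9.82, -6.51, -3.2, 0.11, 3.42]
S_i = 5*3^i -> [5, 15, 45, 135, 405]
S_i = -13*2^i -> [-13, -26, -52, -104, -208]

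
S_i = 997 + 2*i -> [997, 999, 1001, 1003, 1005]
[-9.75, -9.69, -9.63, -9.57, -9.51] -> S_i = -9.75 + 0.06*i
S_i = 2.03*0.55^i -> [2.03, 1.12, 0.61, 0.34, 0.19]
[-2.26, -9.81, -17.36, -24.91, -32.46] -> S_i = -2.26 + -7.55*i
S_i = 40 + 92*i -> [40, 132, 224, 316, 408]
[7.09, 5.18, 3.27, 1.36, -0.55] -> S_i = 7.09 + -1.91*i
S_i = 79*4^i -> [79, 316, 1264, 5056, 20224]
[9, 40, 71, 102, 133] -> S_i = 9 + 31*i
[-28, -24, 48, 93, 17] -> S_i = Random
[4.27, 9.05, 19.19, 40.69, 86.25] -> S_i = 4.27*2.12^i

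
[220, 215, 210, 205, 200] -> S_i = 220 + -5*i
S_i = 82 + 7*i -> [82, 89, 96, 103, 110]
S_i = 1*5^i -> [1, 5, 25, 125, 625]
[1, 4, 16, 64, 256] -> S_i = 1*4^i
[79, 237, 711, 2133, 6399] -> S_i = 79*3^i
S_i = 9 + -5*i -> [9, 4, -1, -6, -11]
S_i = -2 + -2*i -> [-2, -4, -6, -8, -10]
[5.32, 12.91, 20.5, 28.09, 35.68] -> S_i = 5.32 + 7.59*i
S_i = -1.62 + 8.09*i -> [-1.62, 6.47, 14.56, 22.65, 30.74]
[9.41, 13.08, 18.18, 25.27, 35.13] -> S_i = 9.41*1.39^i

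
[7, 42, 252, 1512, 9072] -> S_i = 7*6^i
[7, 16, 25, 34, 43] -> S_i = 7 + 9*i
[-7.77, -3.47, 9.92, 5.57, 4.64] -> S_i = Random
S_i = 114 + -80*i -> [114, 34, -46, -126, -206]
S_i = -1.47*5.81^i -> [-1.47, -8.54, -49.62, -288.3, -1675.03]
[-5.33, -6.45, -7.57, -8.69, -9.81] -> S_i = -5.33 + -1.12*i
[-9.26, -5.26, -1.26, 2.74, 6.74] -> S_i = -9.26 + 4.00*i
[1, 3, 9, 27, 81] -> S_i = 1*3^i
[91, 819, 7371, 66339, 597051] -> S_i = 91*9^i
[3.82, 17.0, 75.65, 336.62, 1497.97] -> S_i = 3.82*4.45^i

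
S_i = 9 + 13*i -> [9, 22, 35, 48, 61]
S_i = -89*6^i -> [-89, -534, -3204, -19224, -115344]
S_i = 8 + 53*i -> [8, 61, 114, 167, 220]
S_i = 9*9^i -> [9, 81, 729, 6561, 59049]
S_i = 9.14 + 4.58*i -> [9.14, 13.72, 18.3, 22.88, 27.46]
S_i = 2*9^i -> [2, 18, 162, 1458, 13122]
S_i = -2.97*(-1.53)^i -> [-2.97, 4.54, -6.95, 10.64, -16.28]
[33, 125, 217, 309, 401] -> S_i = 33 + 92*i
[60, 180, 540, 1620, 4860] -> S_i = 60*3^i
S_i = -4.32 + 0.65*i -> [-4.32, -3.67, -3.02, -2.37, -1.72]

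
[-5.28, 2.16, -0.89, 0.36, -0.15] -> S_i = -5.28*(-0.41)^i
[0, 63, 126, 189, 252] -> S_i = 0 + 63*i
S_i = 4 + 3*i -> [4, 7, 10, 13, 16]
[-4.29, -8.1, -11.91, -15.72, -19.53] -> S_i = -4.29 + -3.81*i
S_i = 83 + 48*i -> [83, 131, 179, 227, 275]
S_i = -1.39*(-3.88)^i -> [-1.39, 5.39, -20.93, 81.19, -315.02]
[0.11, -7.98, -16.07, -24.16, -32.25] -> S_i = 0.11 + -8.09*i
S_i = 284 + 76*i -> [284, 360, 436, 512, 588]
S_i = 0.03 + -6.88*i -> [0.03, -6.85, -13.73, -20.61, -27.49]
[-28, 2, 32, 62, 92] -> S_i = -28 + 30*i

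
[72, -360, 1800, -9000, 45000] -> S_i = 72*-5^i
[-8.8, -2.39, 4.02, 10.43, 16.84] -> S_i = -8.80 + 6.41*i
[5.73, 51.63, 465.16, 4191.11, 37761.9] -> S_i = 5.73*9.01^i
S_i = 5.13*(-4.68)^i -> [5.13, -24.01, 112.36, -525.84, 2460.94]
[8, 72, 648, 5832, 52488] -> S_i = 8*9^i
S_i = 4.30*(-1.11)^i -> [4.3, -4.77, 5.3, -5.88, 6.53]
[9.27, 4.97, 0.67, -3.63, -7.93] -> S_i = 9.27 + -4.30*i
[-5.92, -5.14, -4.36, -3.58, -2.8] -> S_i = -5.92 + 0.78*i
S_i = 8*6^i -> [8, 48, 288, 1728, 10368]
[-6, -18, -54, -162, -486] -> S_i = -6*3^i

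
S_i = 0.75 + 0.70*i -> [0.75, 1.45, 2.15, 2.85, 3.55]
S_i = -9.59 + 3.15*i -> [-9.59, -6.44, -3.29, -0.14, 3.01]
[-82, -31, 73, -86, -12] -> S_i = Random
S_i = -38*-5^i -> [-38, 190, -950, 4750, -23750]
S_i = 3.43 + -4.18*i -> [3.43, -0.75, -4.93, -9.11, -13.29]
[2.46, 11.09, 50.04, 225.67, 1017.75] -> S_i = 2.46*4.51^i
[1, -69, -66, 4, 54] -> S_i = Random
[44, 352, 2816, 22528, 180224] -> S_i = 44*8^i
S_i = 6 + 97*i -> [6, 103, 200, 297, 394]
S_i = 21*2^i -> [21, 42, 84, 168, 336]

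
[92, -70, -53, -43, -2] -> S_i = Random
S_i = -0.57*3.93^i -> [-0.57, -2.24, -8.8, -34.6, -135.97]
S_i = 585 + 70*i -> [585, 655, 725, 795, 865]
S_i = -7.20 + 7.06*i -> [-7.2, -0.14, 6.92, 13.98, 21.04]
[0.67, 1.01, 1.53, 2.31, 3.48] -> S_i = 0.67*1.51^i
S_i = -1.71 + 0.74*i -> [-1.71, -0.97, -0.23, 0.51, 1.25]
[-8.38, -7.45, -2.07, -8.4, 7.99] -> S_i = Random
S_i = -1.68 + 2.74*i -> [-1.68, 1.06, 3.8, 6.54, 9.28]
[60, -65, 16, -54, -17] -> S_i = Random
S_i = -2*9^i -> [-2, -18, -162, -1458, -13122]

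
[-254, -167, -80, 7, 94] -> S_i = -254 + 87*i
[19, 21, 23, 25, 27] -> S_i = 19 + 2*i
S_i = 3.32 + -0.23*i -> [3.32, 3.09, 2.86, 2.63, 2.4]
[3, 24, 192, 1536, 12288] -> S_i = 3*8^i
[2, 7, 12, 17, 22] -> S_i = 2 + 5*i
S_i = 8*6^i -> [8, 48, 288, 1728, 10368]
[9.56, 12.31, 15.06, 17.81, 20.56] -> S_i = 9.56 + 2.75*i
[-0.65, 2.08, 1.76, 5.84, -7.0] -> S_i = Random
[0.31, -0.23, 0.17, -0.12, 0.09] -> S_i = 0.31*(-0.73)^i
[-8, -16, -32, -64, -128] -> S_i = -8*2^i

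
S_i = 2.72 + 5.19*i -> [2.72, 7.91, 13.1, 18.29, 23.48]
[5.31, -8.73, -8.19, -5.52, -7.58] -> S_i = Random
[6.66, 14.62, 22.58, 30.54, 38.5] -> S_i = 6.66 + 7.96*i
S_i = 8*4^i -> [8, 32, 128, 512, 2048]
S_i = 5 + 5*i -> [5, 10, 15, 20, 25]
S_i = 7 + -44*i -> [7, -37, -81, -125, -169]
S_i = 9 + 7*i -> [9, 16, 23, 30, 37]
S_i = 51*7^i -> [51, 357, 2499, 17493, 122451]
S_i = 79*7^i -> [79, 553, 3871, 27097, 189679]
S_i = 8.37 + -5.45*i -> [8.37, 2.92, -2.53, -7.98, -13.43]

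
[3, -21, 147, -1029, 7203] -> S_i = 3*-7^i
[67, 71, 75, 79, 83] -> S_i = 67 + 4*i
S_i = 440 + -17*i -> [440, 423, 406, 389, 372]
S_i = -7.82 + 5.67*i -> [-7.82, -2.15, 3.52, 9.19, 14.86]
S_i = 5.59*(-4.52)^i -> [5.59, -25.27, 114.21, -516.21, 2333.27]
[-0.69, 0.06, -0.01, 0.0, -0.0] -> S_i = -0.69*(-0.09)^i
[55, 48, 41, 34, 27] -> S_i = 55 + -7*i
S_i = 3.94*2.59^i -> [3.94, 10.2, 26.43, 68.45, 177.29]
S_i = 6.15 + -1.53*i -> [6.15, 4.62, 3.09, 1.56, 0.03]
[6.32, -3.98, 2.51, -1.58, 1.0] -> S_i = 6.32*(-0.63)^i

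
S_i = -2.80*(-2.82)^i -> [-2.8, 7.9, -22.27, 62.79, -177.07]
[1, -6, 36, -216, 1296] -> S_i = 1*-6^i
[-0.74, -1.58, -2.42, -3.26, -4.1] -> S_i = -0.74 + -0.84*i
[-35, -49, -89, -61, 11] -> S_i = Random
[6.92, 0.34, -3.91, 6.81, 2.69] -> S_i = Random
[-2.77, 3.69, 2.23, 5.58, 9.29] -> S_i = Random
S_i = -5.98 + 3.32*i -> [-5.98, -2.66, 0.66, 3.98, 7.3]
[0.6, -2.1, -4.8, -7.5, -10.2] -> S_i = 0.60 + -2.70*i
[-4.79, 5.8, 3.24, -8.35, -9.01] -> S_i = Random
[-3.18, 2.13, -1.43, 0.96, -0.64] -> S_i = -3.18*(-0.67)^i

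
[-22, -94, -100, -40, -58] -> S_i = Random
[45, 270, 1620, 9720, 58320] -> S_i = 45*6^i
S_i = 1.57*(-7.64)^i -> [1.57, -11.99, 91.64, -700.13, 5349.01]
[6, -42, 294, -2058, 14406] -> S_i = 6*-7^i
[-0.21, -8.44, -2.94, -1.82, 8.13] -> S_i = Random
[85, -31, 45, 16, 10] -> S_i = Random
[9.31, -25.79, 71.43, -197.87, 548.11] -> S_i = 9.31*(-2.77)^i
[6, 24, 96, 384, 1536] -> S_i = 6*4^i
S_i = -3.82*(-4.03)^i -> [-3.82, 15.39, -62.04, 250.02, -1007.59]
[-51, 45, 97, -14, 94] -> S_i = Random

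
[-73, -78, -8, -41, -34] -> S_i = Random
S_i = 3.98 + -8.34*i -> [3.98, -4.36, -12.7, -21.04, -29.38]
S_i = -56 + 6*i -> [-56, -50, -44, -38, -32]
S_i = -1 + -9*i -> [-1, -10, -19, -28, -37]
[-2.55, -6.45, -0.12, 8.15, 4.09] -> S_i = Random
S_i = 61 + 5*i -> [61, 66, 71, 76, 81]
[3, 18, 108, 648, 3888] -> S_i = 3*6^i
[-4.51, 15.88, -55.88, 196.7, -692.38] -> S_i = -4.51*(-3.52)^i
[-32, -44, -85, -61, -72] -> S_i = Random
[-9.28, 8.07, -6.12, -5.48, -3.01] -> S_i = Random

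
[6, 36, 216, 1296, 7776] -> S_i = 6*6^i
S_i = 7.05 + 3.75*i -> [7.05, 10.8, 14.55, 18.3, 22.05]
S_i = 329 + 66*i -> [329, 395, 461, 527, 593]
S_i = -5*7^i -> [-5, -35, -245, -1715, -12005]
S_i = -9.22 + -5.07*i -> [-9.22, -14.29, -19.36, -24.43, -29.5]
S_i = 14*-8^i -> [14, -112, 896, -7168, 57344]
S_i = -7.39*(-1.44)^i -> [-7.39, 10.64, -15.32, 22.07, -31.78]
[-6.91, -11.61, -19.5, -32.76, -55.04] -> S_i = -6.91*1.68^i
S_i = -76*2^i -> [-76, -152, -304, -608, -1216]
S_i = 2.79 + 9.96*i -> [2.79, 12.75, 22.71, 32.67, 42.63]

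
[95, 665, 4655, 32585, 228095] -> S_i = 95*7^i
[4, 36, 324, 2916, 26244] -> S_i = 4*9^i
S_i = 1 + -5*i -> [1, -4, -9, -14, -19]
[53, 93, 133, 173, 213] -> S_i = 53 + 40*i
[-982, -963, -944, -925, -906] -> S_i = -982 + 19*i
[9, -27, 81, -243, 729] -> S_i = 9*-3^i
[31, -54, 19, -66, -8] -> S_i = Random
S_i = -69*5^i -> [-69, -345, -1725, -8625, -43125]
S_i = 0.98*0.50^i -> [0.98, 0.49, 0.24, 0.12, 0.06]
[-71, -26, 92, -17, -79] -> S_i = Random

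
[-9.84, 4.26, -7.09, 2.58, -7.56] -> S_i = Random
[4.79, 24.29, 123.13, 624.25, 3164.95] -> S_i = 4.79*5.07^i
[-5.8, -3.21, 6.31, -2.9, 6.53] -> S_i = Random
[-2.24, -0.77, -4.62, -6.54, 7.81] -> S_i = Random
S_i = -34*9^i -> [-34, -306, -2754, -24786, -223074]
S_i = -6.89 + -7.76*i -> [-6.89, -14.65, -22.41, -30.17, -37.93]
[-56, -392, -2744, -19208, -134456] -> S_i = -56*7^i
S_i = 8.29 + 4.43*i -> [8.29, 12.72, 17.15, 21.58, 26.01]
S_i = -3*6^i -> [-3, -18, -108, -648, -3888]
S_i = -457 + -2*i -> [-457, -459, -461, -463, -465]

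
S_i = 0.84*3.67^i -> [0.84, 3.08, 11.31, 41.52, 152.39]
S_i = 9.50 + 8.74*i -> [9.5, 18.24, 26.98, 35.72, 44.46]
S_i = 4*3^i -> [4, 12, 36, 108, 324]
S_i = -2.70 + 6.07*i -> [-2.7, 3.37, 9.44, 15.51, 21.58]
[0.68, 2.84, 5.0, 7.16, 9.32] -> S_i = 0.68 + 2.16*i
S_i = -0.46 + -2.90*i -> [-0.46, -3.36, -6.26, -9.16, -12.06]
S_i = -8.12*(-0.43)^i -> [-8.12, 3.49, -1.5, 0.65, -0.28]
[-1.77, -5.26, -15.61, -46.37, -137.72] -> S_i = -1.77*2.97^i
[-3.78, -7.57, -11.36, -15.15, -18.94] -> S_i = -3.78 + -3.79*i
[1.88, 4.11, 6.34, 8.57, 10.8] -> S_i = 1.88 + 2.23*i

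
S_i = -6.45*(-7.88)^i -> [-6.45, 50.83, -400.51, 3156.01, -24869.36]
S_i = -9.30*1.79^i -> [-9.3, -16.65, -29.8, -53.34, -95.48]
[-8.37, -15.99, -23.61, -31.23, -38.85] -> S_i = -8.37 + -7.62*i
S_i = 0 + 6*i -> [0, 6, 12, 18, 24]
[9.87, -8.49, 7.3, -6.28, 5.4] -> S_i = 9.87*(-0.86)^i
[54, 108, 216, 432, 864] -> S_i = 54*2^i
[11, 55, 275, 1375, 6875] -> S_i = 11*5^i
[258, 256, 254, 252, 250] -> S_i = 258 + -2*i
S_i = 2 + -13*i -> [2, -11, -24, -37, -50]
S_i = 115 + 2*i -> [115, 117, 119, 121, 123]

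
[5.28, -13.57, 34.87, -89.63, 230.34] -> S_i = 5.28*(-2.57)^i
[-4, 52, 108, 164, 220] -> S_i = -4 + 56*i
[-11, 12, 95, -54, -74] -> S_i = Random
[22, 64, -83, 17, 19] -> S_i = Random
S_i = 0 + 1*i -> [0, 1, 2, 3, 4]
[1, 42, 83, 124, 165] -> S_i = 1 + 41*i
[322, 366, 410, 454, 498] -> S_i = 322 + 44*i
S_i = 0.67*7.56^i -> [0.67, 5.07, 38.29, 289.49, 2188.58]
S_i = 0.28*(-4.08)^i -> [0.28, -1.14, 4.66, -19.02, 77.59]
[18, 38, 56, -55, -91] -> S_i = Random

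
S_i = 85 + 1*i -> [85, 86, 87, 88, 89]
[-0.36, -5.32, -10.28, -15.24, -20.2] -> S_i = -0.36 + -4.96*i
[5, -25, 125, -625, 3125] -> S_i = 5*-5^i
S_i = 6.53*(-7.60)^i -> [6.53, -49.63, 377.17, -2866.51, 21785.5]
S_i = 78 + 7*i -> [78, 85, 92, 99, 106]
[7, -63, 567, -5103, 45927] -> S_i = 7*-9^i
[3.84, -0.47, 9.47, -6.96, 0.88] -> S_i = Random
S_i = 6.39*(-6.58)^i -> [6.39, -42.05, 276.66, -1820.45, 11978.56]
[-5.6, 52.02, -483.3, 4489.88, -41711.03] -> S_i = -5.60*(-9.29)^i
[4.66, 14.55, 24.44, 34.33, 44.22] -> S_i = 4.66 + 9.89*i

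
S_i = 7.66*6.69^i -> [7.66, 51.25, 342.83, 2293.54, 15343.81]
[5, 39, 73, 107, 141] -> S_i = 5 + 34*i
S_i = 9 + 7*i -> [9, 16, 23, 30, 37]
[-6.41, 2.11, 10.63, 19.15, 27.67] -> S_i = -6.41 + 8.52*i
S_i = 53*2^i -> [53, 106, 212, 424, 848]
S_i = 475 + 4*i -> [475, 479, 483, 487, 491]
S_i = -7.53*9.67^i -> [-7.53, -72.82, -704.12, -6808.86, -65841.68]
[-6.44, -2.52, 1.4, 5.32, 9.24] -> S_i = -6.44 + 3.92*i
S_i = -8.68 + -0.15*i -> [-8.68, -8.83, -8.98, -9.13, -9.28]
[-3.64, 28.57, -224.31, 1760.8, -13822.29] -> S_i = -3.64*(-7.85)^i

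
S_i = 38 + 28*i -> [38, 66, 94, 122, 150]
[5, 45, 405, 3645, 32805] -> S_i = 5*9^i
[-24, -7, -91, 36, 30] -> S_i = Random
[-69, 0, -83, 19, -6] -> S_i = Random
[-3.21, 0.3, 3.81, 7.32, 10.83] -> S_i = -3.21 + 3.51*i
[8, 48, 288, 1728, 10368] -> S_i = 8*6^i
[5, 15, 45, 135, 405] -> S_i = 5*3^i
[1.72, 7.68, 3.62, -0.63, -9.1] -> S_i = Random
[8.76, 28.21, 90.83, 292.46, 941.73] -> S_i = 8.76*3.22^i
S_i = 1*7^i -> [1, 7, 49, 343, 2401]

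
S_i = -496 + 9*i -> [-496, -487, -478, -469, -460]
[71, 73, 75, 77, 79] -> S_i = 71 + 2*i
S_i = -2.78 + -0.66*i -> [-2.78, -3.44, -4.1, -4.76, -5.42]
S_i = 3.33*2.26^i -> [3.33, 7.53, 17.01, 38.44, 86.87]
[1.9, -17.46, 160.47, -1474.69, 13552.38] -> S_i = 1.90*(-9.19)^i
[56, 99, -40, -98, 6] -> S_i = Random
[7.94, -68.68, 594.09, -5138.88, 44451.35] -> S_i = 7.94*(-8.65)^i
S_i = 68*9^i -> [68, 612, 5508, 49572, 446148]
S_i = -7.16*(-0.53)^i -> [-7.16, 3.79, -2.01, 1.07, -0.56]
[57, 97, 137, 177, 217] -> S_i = 57 + 40*i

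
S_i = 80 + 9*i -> [80, 89, 98, 107, 116]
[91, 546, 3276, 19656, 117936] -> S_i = 91*6^i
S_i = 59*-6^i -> [59, -354, 2124, -12744, 76464]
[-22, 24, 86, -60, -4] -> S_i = Random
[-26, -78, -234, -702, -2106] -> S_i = -26*3^i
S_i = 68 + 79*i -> [68, 147, 226, 305, 384]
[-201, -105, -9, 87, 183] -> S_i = -201 + 96*i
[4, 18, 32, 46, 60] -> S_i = 4 + 14*i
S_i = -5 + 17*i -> [-5, 12, 29, 46, 63]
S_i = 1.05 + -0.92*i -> [1.05, 0.13, -0.79, -1.71, -2.63]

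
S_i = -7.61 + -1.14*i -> [-7.61, -8.75, -9.89, -11.03, -12.17]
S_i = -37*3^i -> [-37, -111, -333, -999, -2997]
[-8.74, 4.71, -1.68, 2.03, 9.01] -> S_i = Random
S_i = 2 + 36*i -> [2, 38, 74, 110, 146]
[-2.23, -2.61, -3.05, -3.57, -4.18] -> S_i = -2.23*1.17^i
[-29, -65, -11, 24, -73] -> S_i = Random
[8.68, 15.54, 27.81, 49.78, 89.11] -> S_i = 8.68*1.79^i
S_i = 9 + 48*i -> [9, 57, 105, 153, 201]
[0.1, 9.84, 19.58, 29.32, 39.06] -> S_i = 0.10 + 9.74*i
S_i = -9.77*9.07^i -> [-9.77, -88.61, -803.73, -7289.81, -66118.61]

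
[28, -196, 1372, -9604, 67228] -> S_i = 28*-7^i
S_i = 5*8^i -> [5, 40, 320, 2560, 20480]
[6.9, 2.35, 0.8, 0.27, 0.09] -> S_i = 6.90*0.34^i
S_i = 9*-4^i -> [9, -36, 144, -576, 2304]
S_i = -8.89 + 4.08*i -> [-8.89, -4.81, -0.73, 3.35, 7.43]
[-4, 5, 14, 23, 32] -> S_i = -4 + 9*i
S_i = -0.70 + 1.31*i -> [-0.7, 0.61, 1.92, 3.23, 4.54]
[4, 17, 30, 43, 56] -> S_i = 4 + 13*i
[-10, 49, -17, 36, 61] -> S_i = Random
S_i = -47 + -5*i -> [-47, -52, -57, -62, -67]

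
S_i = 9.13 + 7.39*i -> [9.13, 16.52, 23.91, 31.3, 38.69]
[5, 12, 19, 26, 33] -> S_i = 5 + 7*i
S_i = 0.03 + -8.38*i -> [0.03, -8.35, -16.73, -25.11, -33.49]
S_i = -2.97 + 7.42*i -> [-2.97, 4.45, 11.87, 19.29, 26.71]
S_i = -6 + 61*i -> [-6, 55, 116, 177, 238]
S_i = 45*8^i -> [45, 360, 2880, 23040, 184320]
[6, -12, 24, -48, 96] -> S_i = 6*-2^i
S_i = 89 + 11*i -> [89, 100, 111, 122, 133]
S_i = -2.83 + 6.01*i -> [-2.83, 3.18, 9.19, 15.2, 21.21]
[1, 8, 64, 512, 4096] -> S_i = 1*8^i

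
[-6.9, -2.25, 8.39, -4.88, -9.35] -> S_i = Random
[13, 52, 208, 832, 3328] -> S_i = 13*4^i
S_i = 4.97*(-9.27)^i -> [4.97, -46.07, 427.09, -3959.09, 36700.78]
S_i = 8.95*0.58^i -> [8.95, 5.19, 3.01, 1.75, 1.01]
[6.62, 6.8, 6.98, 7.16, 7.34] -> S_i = 6.62 + 0.18*i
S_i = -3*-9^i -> [-3, 27, -243, 2187, -19683]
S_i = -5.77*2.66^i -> [-5.77, -15.35, -40.83, -108.6, -288.87]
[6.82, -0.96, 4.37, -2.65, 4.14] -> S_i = Random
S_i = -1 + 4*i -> [-1, 3, 7, 11, 15]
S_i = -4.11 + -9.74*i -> [-4.11, -13.85, -23.59, -33.33, -43.07]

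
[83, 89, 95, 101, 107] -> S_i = 83 + 6*i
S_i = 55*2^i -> [55, 110, 220, 440, 880]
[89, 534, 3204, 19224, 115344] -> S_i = 89*6^i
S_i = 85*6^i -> [85, 510, 3060, 18360, 110160]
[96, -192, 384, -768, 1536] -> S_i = 96*-2^i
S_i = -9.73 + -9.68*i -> [-9.73, -19.41, -29.09, -38.77, -48.45]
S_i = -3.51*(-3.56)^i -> [-3.51, 12.5, -44.48, 158.36, -563.78]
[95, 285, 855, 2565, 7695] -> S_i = 95*3^i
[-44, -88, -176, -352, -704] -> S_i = -44*2^i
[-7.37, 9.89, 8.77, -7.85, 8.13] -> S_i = Random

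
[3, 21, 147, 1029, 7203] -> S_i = 3*7^i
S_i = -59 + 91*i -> [-59, 32, 123, 214, 305]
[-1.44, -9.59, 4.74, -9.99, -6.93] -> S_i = Random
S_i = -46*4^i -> [-46, -184, -736, -2944, -11776]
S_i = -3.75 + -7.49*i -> [-3.75, -11.24, -18.73, -26.22, -33.71]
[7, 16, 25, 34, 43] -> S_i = 7 + 9*i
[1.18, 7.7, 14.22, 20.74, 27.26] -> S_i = 1.18 + 6.52*i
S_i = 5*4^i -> [5, 20, 80, 320, 1280]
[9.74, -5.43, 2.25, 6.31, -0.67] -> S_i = Random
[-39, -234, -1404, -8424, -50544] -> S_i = -39*6^i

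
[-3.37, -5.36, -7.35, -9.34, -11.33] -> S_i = -3.37 + -1.99*i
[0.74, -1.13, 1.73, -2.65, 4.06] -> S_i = 0.74*(-1.53)^i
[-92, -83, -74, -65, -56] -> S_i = -92 + 9*i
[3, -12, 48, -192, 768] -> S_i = 3*-4^i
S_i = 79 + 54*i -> [79, 133, 187, 241, 295]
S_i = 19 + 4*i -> [19, 23, 27, 31, 35]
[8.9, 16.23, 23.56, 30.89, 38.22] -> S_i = 8.90 + 7.33*i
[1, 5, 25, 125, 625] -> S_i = 1*5^i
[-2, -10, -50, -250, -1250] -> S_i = -2*5^i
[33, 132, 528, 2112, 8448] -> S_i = 33*4^i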